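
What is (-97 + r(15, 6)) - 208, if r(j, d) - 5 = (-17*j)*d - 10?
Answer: -1840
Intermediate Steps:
r(j, d) = -5 - 17*d*j (r(j, d) = 5 + ((-17*j)*d - 10) = 5 + (-17*d*j - 10) = 5 + (-10 - 17*d*j) = -5 - 17*d*j)
(-97 + r(15, 6)) - 208 = (-97 + (-5 - 17*6*15)) - 208 = (-97 + (-5 - 1530)) - 208 = (-97 - 1535) - 208 = -1632 - 208 = -1840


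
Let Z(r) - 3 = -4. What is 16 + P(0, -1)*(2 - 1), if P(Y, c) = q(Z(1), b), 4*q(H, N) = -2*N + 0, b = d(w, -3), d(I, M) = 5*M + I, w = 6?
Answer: 41/2 ≈ 20.500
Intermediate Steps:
Z(r) = -1 (Z(r) = 3 - 4 = -1)
d(I, M) = I + 5*M
b = -9 (b = 6 + 5*(-3) = 6 - 15 = -9)
q(H, N) = -N/2 (q(H, N) = (-2*N + 0)/4 = (-2*N)/4 = -N/2)
P(Y, c) = 9/2 (P(Y, c) = -1/2*(-9) = 9/2)
16 + P(0, -1)*(2 - 1) = 16 + 9*(2 - 1)/2 = 16 + (9/2)*1 = 16 + 9/2 = 41/2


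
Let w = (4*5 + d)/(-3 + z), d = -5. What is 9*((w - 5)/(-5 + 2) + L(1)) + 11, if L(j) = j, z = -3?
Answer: 85/2 ≈ 42.500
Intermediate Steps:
w = -5/2 (w = (4*5 - 5)/(-3 - 3) = (20 - 5)/(-6) = 15*(-⅙) = -5/2 ≈ -2.5000)
9*((w - 5)/(-5 + 2) + L(1)) + 11 = 9*((-5/2 - 5)/(-5 + 2) + 1) + 11 = 9*(-15/2/(-3) + 1) + 11 = 9*(-15/2*(-⅓) + 1) + 11 = 9*(5/2 + 1) + 11 = 9*(7/2) + 11 = 63/2 + 11 = 85/2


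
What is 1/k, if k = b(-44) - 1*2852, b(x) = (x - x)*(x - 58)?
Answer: -1/2852 ≈ -0.00035063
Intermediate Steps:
b(x) = 0 (b(x) = 0*(-58 + x) = 0)
k = -2852 (k = 0 - 1*2852 = 0 - 2852 = -2852)
1/k = 1/(-2852) = -1/2852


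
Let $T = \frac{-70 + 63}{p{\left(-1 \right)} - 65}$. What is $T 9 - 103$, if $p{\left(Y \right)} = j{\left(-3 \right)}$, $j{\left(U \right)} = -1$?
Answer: $- \frac{2245}{22} \approx -102.05$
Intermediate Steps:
$p{\left(Y \right)} = -1$
$T = \frac{7}{66}$ ($T = \frac{-70 + 63}{-1 - 65} = - \frac{7}{-66} = \left(-7\right) \left(- \frac{1}{66}\right) = \frac{7}{66} \approx 0.10606$)
$T 9 - 103 = \frac{7}{66} \cdot 9 - 103 = \frac{21}{22} - 103 = - \frac{2245}{22}$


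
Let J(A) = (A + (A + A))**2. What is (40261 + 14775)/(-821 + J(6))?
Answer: -55036/497 ≈ -110.74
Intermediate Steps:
J(A) = 9*A**2 (J(A) = (A + 2*A)**2 = (3*A)**2 = 9*A**2)
(40261 + 14775)/(-821 + J(6)) = (40261 + 14775)/(-821 + 9*6**2) = 55036/(-821 + 9*36) = 55036/(-821 + 324) = 55036/(-497) = 55036*(-1/497) = -55036/497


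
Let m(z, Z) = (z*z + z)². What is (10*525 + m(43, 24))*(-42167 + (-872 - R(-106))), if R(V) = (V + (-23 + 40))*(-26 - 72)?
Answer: -185558733554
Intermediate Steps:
m(z, Z) = (z + z²)² (m(z, Z) = (z² + z)² = (z + z²)²)
R(V) = -1666 - 98*V (R(V) = (V + 17)*(-98) = (17 + V)*(-98) = -1666 - 98*V)
(10*525 + m(43, 24))*(-42167 + (-872 - R(-106))) = (10*525 + 43²*(1 + 43)²)*(-42167 + (-872 - (-1666 - 98*(-106)))) = (5250 + 1849*44²)*(-42167 + (-872 - (-1666 + 10388))) = (5250 + 1849*1936)*(-42167 + (-872 - 1*8722)) = (5250 + 3579664)*(-42167 + (-872 - 8722)) = 3584914*(-42167 - 9594) = 3584914*(-51761) = -185558733554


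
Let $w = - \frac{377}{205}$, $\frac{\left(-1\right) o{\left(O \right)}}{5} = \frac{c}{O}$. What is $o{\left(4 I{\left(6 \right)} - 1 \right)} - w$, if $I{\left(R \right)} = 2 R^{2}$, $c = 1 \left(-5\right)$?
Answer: $\frac{2764}{1435} \approx 1.9261$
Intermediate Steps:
$c = -5$
$o{\left(O \right)} = \frac{25}{O}$ ($o{\left(O \right)} = - 5 \left(- \frac{5}{O}\right) = \frac{25}{O}$)
$w = - \frac{377}{205}$ ($w = \left(-377\right) \frac{1}{205} = - \frac{377}{205} \approx -1.839$)
$o{\left(4 I{\left(6 \right)} - 1 \right)} - w = \frac{25}{4 \cdot 2 \cdot 6^{2} - 1} - - \frac{377}{205} = \frac{25}{4 \cdot 2 \cdot 36 - 1} + \frac{377}{205} = \frac{25}{4 \cdot 72 - 1} + \frac{377}{205} = \frac{25}{288 - 1} + \frac{377}{205} = \frac{25}{287} + \frac{377}{205} = \frac{2764}{1435}$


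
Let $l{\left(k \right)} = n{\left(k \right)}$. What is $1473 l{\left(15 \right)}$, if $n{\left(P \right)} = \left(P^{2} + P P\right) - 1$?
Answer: $661377$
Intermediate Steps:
$n{\left(P \right)} = -1 + 2 P^{2}$ ($n{\left(P \right)} = \left(P^{2} + P^{2}\right) - 1 = 2 P^{2} - 1 = -1 + 2 P^{2}$)
$l{\left(k \right)} = -1 + 2 k^{2}$
$1473 l{\left(15 \right)} = 1473 \left(-1 + 2 \cdot 15^{2}\right) = 1473 \left(-1 + 2 \cdot 225\right) = 1473 \left(-1 + 450\right) = 1473 \cdot 449 = 661377$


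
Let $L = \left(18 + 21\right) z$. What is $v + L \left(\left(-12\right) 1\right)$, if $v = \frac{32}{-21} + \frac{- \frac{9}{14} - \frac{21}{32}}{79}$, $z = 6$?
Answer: $- \frac{149152873}{53088} \approx -2809.5$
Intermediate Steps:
$v = - \frac{81769}{53088}$ ($v = 32 \left(- \frac{1}{21}\right) + \left(\left(-9\right) \frac{1}{14} - \frac{21}{32}\right) \frac{1}{79} = - \frac{32}{21} + \left(- \frac{9}{14} - \frac{21}{32}\right) \frac{1}{79} = - \frac{32}{21} - \frac{291}{17696} = - \frac{81769}{53088} \approx -1.5403$)
$L = 234$ ($L = \left(18 + 21\right) 6 = 39 \cdot 6 = 234$)
$v + L \left(\left(-12\right) 1\right) = - \frac{81769}{53088} + 234 \left(\left(-12\right) 1\right) = - \frac{81769}{53088} + 234 \left(-12\right) = - \frac{81769}{53088} - 2808 = - \frac{149152873}{53088}$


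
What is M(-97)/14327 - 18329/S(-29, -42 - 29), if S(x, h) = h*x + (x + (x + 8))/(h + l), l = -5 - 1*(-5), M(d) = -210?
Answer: -18675280583/2095166153 ≈ -8.9135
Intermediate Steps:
l = 0 (l = -5 + 5 = 0)
S(x, h) = h*x + (8 + 2*x)/h (S(x, h) = h*x + (x + (x + 8))/(h + 0) = h*x + (x + (8 + x))/h = h*x + (8 + 2*x)/h)
M(-97)/14327 - 18329/S(-29, -42 - 29) = -210/14327 - 18329*(-42 - 29)/(8 + 2*(-29) - 29*(-42 - 29)²) = -210*1/14327 - 18329*(-71/(8 - 58 - 29*(-71)²)) = -210/14327 - 18329*(-71/(8 - 58 - 29*5041)) = -210/14327 - 18329*(-71/(8 - 58 - 146189)) = -210/14327 - 18329/((-1/71*(-146239))) = -210/14327 - 18329/146239/71 = -210/14327 - 18329*71/146239 = -210/14327 - 1301359/146239 = -18675280583/2095166153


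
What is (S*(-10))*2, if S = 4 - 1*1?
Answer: -60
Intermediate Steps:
S = 3 (S = 4 - 1 = 3)
(S*(-10))*2 = (3*(-10))*2 = -30*2 = -60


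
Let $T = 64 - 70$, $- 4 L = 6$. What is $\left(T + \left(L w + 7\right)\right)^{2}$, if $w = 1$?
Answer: $\frac{1}{4} \approx 0.25$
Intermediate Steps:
$L = - \frac{3}{2}$ ($L = \left(- \frac{1}{4}\right) 6 = - \frac{3}{2} \approx -1.5$)
$T = -6$ ($T = 64 - 70 = -6$)
$\left(T + \left(L w + 7\right)\right)^{2} = \left(-6 + \left(\left(- \frac{3}{2}\right) 1 + 7\right)\right)^{2} = \left(-6 + \left(- \frac{3}{2} + 7\right)\right)^{2} = \left(-6 + \frac{11}{2}\right)^{2} = \left(- \frac{1}{2}\right)^{2} = \frac{1}{4}$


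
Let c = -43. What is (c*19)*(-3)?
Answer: 2451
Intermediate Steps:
(c*19)*(-3) = -43*19*(-3) = -817*(-3) = 2451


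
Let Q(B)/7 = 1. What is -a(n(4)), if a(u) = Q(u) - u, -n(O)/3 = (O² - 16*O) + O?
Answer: 125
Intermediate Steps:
Q(B) = 7 (Q(B) = 7*1 = 7)
n(O) = -3*O² + 45*O (n(O) = -3*((O² - 16*O) + O) = -3*(O² - 15*O) = -3*O² + 45*O)
a(u) = 7 - u
-a(n(4)) = -(7 - 3*4*(15 - 1*4)) = -(7 - 3*4*(15 - 4)) = -(7 - 3*4*11) = -(7 - 1*132) = -(7 - 132) = -1*(-125) = 125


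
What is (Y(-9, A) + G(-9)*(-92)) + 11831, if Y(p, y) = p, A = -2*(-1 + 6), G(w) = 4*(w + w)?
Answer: 18446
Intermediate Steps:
G(w) = 8*w (G(w) = 4*(2*w) = 8*w)
A = -10 (A = -2*5 = -10)
(Y(-9, A) + G(-9)*(-92)) + 11831 = (-9 + (8*(-9))*(-92)) + 11831 = (-9 - 72*(-92)) + 11831 = (-9 + 6624) + 11831 = 6615 + 11831 = 18446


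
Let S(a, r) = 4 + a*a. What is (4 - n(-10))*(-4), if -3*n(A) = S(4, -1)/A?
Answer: -40/3 ≈ -13.333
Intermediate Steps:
S(a, r) = 4 + a²
n(A) = -20/(3*A) (n(A) = -(4 + 4²)/(3*A) = -(4 + 16)/(3*A) = -20/(3*A))
(4 - n(-10))*(-4) = (4 - (-20)/(3*(-10)))*(-4) = (4 - (-20)*(-1)/(3*10))*(-4) = (4 - 1*⅔)*(-4) = (4 - ⅔)*(-4) = (10/3)*(-4) = -40/3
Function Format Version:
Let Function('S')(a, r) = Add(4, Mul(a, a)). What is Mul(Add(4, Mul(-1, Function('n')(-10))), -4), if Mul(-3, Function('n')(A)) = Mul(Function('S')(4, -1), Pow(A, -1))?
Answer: Rational(-40, 3) ≈ -13.333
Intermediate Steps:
Function('S')(a, r) = Add(4, Pow(a, 2))
Function('n')(A) = Mul(Rational(-20, 3), Pow(A, -1)) (Function('n')(A) = Mul(Rational(-1, 3), Mul(Add(4, Pow(4, 2)), Pow(A, -1))) = Mul(Rational(-1, 3), Mul(Add(4, 16), Pow(A, -1))) = Mul(Rational(-1, 3), Mul(20, Pow(A, -1))) = Mul(Rational(-20, 3), Pow(A, -1)))
Mul(Add(4, Mul(-1, Function('n')(-10))), -4) = Mul(Add(4, Mul(-1, Mul(Rational(-20, 3), Pow(-10, -1)))), -4) = Mul(Add(4, Mul(-1, Mul(Rational(-20, 3), Rational(-1, 10)))), -4) = Mul(Add(4, Mul(-1, Rational(2, 3))), -4) = Mul(Add(4, Rational(-2, 3)), -4) = Mul(Rational(10, 3), -4) = Rational(-40, 3)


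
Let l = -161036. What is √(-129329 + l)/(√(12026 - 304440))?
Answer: √84906791110/292414 ≈ 0.99649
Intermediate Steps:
√(-129329 + l)/(√(12026 - 304440)) = √(-129329 - 161036)/(√(12026 - 304440)) = √(-290365)/(√(-292414)) = (I*√290365)/((I*√292414)) = (I*√290365)*(-I*√292414/292414) = √84906791110/292414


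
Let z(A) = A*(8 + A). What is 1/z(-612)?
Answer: 1/369648 ≈ 2.7053e-6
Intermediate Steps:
1/z(-612) = 1/(-612*(8 - 612)) = 1/(-612*(-604)) = 1/369648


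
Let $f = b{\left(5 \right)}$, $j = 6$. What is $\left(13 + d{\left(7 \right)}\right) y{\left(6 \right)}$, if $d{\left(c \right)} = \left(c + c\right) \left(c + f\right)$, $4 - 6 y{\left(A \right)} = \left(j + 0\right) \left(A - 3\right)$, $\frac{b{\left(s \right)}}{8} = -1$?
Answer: $\frac{7}{3} \approx 2.3333$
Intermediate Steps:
$b{\left(s \right)} = -8$ ($b{\left(s \right)} = 8 \left(-1\right) = -8$)
$y{\left(A \right)} = \frac{11}{3} - A$ ($y{\left(A \right)} = \frac{2}{3} - \frac{\left(6 + 0\right) \left(A - 3\right)}{6} = \frac{2}{3} - \frac{6 \left(-3 + A\right)}{6} = \frac{2}{3} - \frac{-18 + 6 A}{6} = \frac{2}{3} - \left(-3 + A\right) = \frac{11}{3} - A$)
$f = -8$
$d{\left(c \right)} = 2 c \left(-8 + c\right)$ ($d{\left(c \right)} = \left(c + c\right) \left(c - 8\right) = 2 c \left(-8 + c\right)$)
$\left(13 + d{\left(7 \right)}\right) y{\left(6 \right)} = \left(13 + 2 \cdot 7 \left(-8 + 7\right)\right) \left(\frac{11}{3} - 6\right) = \left(13 + 2 \cdot 7 \left(-1\right)\right) \left(\frac{11}{3} - 6\right) = \left(13 - 14\right) \left(- \frac{7}{3}\right) = \left(-1\right) \left(- \frac{7}{3}\right) = \frac{7}{3}$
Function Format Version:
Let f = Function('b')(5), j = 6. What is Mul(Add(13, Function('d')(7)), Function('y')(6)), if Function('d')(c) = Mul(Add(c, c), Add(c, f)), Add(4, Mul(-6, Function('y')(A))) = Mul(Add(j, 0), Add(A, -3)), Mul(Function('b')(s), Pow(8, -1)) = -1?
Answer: Rational(7, 3) ≈ 2.3333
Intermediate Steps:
Function('b')(s) = -8 (Function('b')(s) = Mul(8, -1) = -8)
Function('y')(A) = Add(Rational(11, 3), Mul(-1, A)) (Function('y')(A) = Add(Rational(2, 3), Mul(Rational(-1, 6), Mul(Add(6, 0), Add(A, -3)))) = Add(Rational(2, 3), Mul(Rational(-1, 6), Mul(6, Add(-3, A)))) = Add(Rational(2, 3), Mul(Rational(-1, 6), Add(-18, Mul(6, A)))) = Add(Rational(2, 3), Add(3, Mul(-1, A))) = Add(Rational(11, 3), Mul(-1, A)))
f = -8
Function('d')(c) = Mul(2, c, Add(-8, c)) (Function('d')(c) = Mul(Add(c, c), Add(c, -8)) = Mul(Mul(2, c), Add(-8, c)) = Mul(2, c, Add(-8, c)))
Mul(Add(13, Function('d')(7)), Function('y')(6)) = Mul(Add(13, Mul(2, 7, Add(-8, 7))), Add(Rational(11, 3), Mul(-1, 6))) = Mul(Add(13, Mul(2, 7, -1)), Add(Rational(11, 3), -6)) = Mul(Add(13, -14), Rational(-7, 3)) = Mul(-1, Rational(-7, 3)) = Rational(7, 3)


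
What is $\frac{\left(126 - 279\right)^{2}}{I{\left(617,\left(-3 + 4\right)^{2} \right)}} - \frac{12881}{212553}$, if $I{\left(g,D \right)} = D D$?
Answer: $\frac{452330936}{19323} \approx 23409.0$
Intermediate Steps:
$I{\left(g,D \right)} = D^{2}$
$\frac{\left(126 - 279\right)^{2}}{I{\left(617,\left(-3 + 4\right)^{2} \right)}} - \frac{12881}{212553} = \frac{\left(126 - 279\right)^{2}}{\left(\left(-3 + 4\right)^{2}\right)^{2}} - \frac{12881}{212553} = \frac{\left(-153\right)^{2}}{\left(1^{2}\right)^{2}} - \frac{1171}{19323} = \frac{23409}{1^{2}} - \frac{1171}{19323} = \frac{23409}{1} - \frac{1171}{19323} = 23409 \cdot 1 - \frac{1171}{19323} = 23409 - \frac{1171}{19323} = \frac{452330936}{19323}$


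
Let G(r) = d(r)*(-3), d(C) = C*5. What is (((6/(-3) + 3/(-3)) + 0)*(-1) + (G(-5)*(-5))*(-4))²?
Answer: 2259009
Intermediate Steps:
d(C) = 5*C
G(r) = -15*r (G(r) = (5*r)*(-3) = -15*r)
(((6/(-3) + 3/(-3)) + 0)*(-1) + (G(-5)*(-5))*(-4))² = (((6/(-3) + 3/(-3)) + 0)*(-1) + (-15*(-5)*(-5))*(-4))² = (((6*(-⅓) + 3*(-⅓)) + 0)*(-1) + (75*(-5))*(-4))² = (((-2 - 1) + 0)*(-1) - 375*(-4))² = ((-3 + 0)*(-1) + 1500)² = (-3*(-1) + 1500)² = (3 + 1500)² = 1503² = 2259009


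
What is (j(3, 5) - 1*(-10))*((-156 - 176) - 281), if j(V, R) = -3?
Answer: -4291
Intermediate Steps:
(j(3, 5) - 1*(-10))*((-156 - 176) - 281) = (-3 - 1*(-10))*((-156 - 176) - 281) = (-3 + 10)*(-332 - 281) = 7*(-613) = -4291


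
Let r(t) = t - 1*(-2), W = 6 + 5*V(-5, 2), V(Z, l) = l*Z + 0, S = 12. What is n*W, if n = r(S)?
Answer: -616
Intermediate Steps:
V(Z, l) = Z*l (V(Z, l) = Z*l + 0 = Z*l)
W = -44 (W = 6 + 5*(-5*2) = 6 + 5*(-10) = 6 - 50 = -44)
r(t) = 2 + t (r(t) = t + 2 = 2 + t)
n = 14 (n = 2 + 12 = 14)
n*W = 14*(-44) = -616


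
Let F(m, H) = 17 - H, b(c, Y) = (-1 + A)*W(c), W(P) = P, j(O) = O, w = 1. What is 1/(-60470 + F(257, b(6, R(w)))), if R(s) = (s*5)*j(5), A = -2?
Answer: -1/60435 ≈ -1.6547e-5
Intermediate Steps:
R(s) = 25*s (R(s) = (s*5)*5 = (5*s)*5 = 25*s)
b(c, Y) = -3*c (b(c, Y) = (-1 - 2)*c = -3*c)
1/(-60470 + F(257, b(6, R(w)))) = 1/(-60470 + (17 - (-3)*6)) = 1/(-60470 + (17 - 1*(-18))) = 1/(-60470 + (17 + 18)) = 1/(-60470 + 35) = 1/(-60435) = -1/60435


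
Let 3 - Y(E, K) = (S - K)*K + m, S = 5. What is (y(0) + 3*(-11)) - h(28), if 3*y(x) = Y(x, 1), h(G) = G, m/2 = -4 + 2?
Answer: -60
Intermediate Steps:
m = -4 (m = 2*(-4 + 2) = 2*(-2) = -4)
Y(E, K) = 7 - K*(5 - K) (Y(E, K) = 3 - ((5 - K)*K - 4) = 3 - (K*(5 - K) - 4) = 3 - (-4 + K*(5 - K)) = 3 + (4 - K*(5 - K)) = 7 - K*(5 - K))
y(x) = 1 (y(x) = (7 + 1**2 - 5*1)/3 = (7 + 1 - 5)/3 = (1/3)*3 = 1)
(y(0) + 3*(-11)) - h(28) = (1 + 3*(-11)) - 1*28 = (1 - 33) - 28 = -32 - 28 = -60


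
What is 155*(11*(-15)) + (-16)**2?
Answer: -25319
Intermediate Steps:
155*(11*(-15)) + (-16)**2 = 155*(-165) + 256 = -25575 + 256 = -25319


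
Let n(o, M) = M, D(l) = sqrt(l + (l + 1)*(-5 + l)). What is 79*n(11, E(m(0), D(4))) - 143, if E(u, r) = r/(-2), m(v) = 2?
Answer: -143 - 79*I/2 ≈ -143.0 - 39.5*I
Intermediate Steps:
D(l) = sqrt(l + (1 + l)*(-5 + l))
E(u, r) = -r/2 (E(u, r) = r*(-1/2) = -r/2)
79*n(11, E(m(0), D(4))) - 143 = 79*(-sqrt(-5 + 4**2 - 3*4)/2) - 143 = 79*(-sqrt(-5 + 16 - 12)/2) - 143 = 79*(-I/2) - 143 = -79*I/2 - 143 = -143 - 79*I/2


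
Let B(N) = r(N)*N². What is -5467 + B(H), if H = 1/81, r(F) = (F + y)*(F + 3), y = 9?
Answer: -235336245587/43046721 ≈ -5467.0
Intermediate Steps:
r(F) = (3 + F)*(9 + F) (r(F) = (F + 9)*(F + 3) = (9 + F)*(3 + F) = (3 + F)*(9 + F))
H = 1/81 ≈ 0.012346
B(N) = N²*(27 + N² + 12*N) (B(N) = (27 + N² + 12*N)*N² = N²*(27 + N² + 12*N))
-5467 + B(H) = -5467 + (1/81)²*(27 + (1/81)² + 12*(1/81)) = -5467 + (27 + 1/6561 + 4/27)/6561 = -5467 + (1/6561)*(178120/6561) = -5467 + 178120/43046721 = -235336245587/43046721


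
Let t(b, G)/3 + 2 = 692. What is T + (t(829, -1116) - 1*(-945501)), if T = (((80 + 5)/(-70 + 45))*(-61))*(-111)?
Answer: 4622748/5 ≈ 9.2455e+5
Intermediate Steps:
t(b, G) = 2070 (t(b, G) = -6 + 3*692 = -6 + 2076 = 2070)
T = -115107/5 (T = ((85/(-25))*(-61))*(-111) = ((85*(-1/25))*(-61))*(-111) = -17/5*(-61)*(-111) = (1037/5)*(-111) = -115107/5 ≈ -23021.)
T + (t(829, -1116) - 1*(-945501)) = -115107/5 + (2070 - 1*(-945501)) = -115107/5 + (2070 + 945501) = -115107/5 + 947571 = 4622748/5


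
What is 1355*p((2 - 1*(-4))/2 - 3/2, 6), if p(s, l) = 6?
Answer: 8130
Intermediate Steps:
1355*p((2 - 1*(-4))/2 - 3/2, 6) = 1355*6 = 8130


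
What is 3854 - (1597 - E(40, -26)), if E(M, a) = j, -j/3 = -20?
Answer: 2317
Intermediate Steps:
j = 60 (j = -3*(-20) = 60)
E(M, a) = 60
3854 - (1597 - E(40, -26)) = 3854 - (1597 - 1*60) = 3854 - (1597 - 60) = 3854 - 1*1537 = 3854 - 1537 = 2317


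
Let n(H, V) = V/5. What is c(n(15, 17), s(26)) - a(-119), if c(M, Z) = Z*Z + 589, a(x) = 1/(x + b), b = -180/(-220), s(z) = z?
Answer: 1644511/1300 ≈ 1265.0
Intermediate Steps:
n(H, V) = V/5 (n(H, V) = V*(⅕) = V/5)
b = 9/11 (b = -180*(-1/220) = 9/11 ≈ 0.81818)
a(x) = 1/(9/11 + x) (a(x) = 1/(x + 9/11) = 1/(9/11 + x))
c(M, Z) = 589 + Z² (c(M, Z) = Z² + 589 = 589 + Z²)
c(n(15, 17), s(26)) - a(-119) = (589 + 26²) - 11/(9 + 11*(-119)) = (589 + 676) - 11/(9 - 1309) = 1265 - 11/(-1300) = 1265 - 11*(-1)/1300 = 1265 - 1*(-11/1300) = 1265 + 11/1300 = 1644511/1300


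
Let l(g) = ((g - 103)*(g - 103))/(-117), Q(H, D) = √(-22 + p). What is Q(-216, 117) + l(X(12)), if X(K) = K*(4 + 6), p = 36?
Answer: -289/117 + √14 ≈ 1.2716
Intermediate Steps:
Q(H, D) = √14 (Q(H, D) = √(-22 + 36) = √14)
X(K) = 10*K (X(K) = K*10 = 10*K)
l(g) = -(-103 + g)²/117 (l(g) = ((-103 + g)*(-103 + g))*(-1/117) = (-103 + g)²*(-1/117) = -(-103 + g)²/117)
Q(-216, 117) + l(X(12)) = √14 - (-103 + 10*12)²/117 = √14 - (-103 + 120)²/117 = √14 - 1/117*17² = √14 - 1/117*289 = √14 - 289/117 = -289/117 + √14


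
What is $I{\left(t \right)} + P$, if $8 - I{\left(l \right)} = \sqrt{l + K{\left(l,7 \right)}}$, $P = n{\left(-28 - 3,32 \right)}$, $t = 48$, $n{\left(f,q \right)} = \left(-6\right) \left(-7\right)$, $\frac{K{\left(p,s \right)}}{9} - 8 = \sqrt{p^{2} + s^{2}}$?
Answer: $50 - \sqrt{120 + 9 \sqrt{2353}} \approx 26.408$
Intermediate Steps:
$K{\left(p,s \right)} = 72 + 9 \sqrt{p^{2} + s^{2}}$
$n{\left(f,q \right)} = 42$
$P = 42$
$I{\left(l \right)} = 8 - \sqrt{72 + l + 9 \sqrt{49 + l^{2}}}$ ($I{\left(l \right)} = 8 - \sqrt{l + \left(72 + 9 \sqrt{l^{2} + 7^{2}}\right)} = 8 - \sqrt{l + \left(72 + 9 \sqrt{l^{2} + 49}\right)} = 8 - \sqrt{l + \left(72 + 9 \sqrt{49 + l^{2}}\right)} = 8 - \sqrt{72 + l + 9 \sqrt{49 + l^{2}}}$)
$I{\left(t \right)} + P = \left(8 - \sqrt{72 + 48 + 9 \sqrt{49 + 48^{2}}}\right) + 42 = \left(8 - \sqrt{72 + 48 + 9 \sqrt{49 + 2304}}\right) + 42 = \left(8 - \sqrt{72 + 48 + 9 \sqrt{2353}}\right) + 42 = \left(8 - \sqrt{120 + 9 \sqrt{2353}}\right) + 42 = 50 - \sqrt{120 + 9 \sqrt{2353}}$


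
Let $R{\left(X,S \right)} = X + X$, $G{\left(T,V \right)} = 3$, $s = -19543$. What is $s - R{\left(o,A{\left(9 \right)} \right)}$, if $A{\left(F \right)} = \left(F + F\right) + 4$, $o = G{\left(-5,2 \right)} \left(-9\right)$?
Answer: $-19489$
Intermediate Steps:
$o = -27$ ($o = 3 \left(-9\right) = -27$)
$A{\left(F \right)} = 4 + 2 F$ ($A{\left(F \right)} = 2 F + 4 = 4 + 2 F$)
$R{\left(X,S \right)} = 2 X$
$s - R{\left(o,A{\left(9 \right)} \right)} = -19543 - 2 \left(-27\right) = -19543 - -54 = -19543 + 54 = -19489$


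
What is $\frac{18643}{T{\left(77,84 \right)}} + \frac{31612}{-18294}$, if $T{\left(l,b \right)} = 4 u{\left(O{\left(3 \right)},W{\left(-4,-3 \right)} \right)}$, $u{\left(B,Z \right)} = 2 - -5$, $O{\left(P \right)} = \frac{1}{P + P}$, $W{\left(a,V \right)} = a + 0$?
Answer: $\frac{170084953}{256116} \approx 664.09$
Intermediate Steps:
$W{\left(a,V \right)} = a$
$O{\left(P \right)} = \frac{1}{2 P}$
$u{\left(B,Z \right)} = 7$ ($u{\left(B,Z \right)} = 2 + 5 = 7$)
$T{\left(l,b \right)} = 28$ ($T{\left(l,b \right)} = 4 \cdot 7 = 28$)
$\frac{18643}{T{\left(77,84 \right)}} + \frac{31612}{-18294} = \frac{18643}{28} + \frac{31612}{-18294} = 18643 \cdot \frac{1}{28} + 31612 \left(- \frac{1}{18294}\right) = \frac{18643}{28} - \frac{15806}{9147} = \frac{170084953}{256116}$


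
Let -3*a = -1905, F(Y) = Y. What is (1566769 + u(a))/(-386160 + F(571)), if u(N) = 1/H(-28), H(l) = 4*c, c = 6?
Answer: -37602457/9254136 ≈ -4.0633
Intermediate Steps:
a = 635 (a = -1/3*(-1905) = 635)
H(l) = 24 (H(l) = 4*6 = 24)
u(N) = 1/24
(1566769 + u(a))/(-386160 + F(571)) = (1566769 + 1/24)/(-386160 + 571) = (37602457/24)/(-385589) = (37602457/24)*(-1/385589) = -37602457/9254136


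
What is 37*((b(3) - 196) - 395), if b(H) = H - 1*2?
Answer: -21830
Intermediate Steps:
b(H) = -2 + H (b(H) = H - 2 = -2 + H)
37*((b(3) - 196) - 395) = 37*(((-2 + 3) - 196) - 395) = 37*((1 - 196) - 395) = 37*(-195 - 395) = 37*(-590) = -21830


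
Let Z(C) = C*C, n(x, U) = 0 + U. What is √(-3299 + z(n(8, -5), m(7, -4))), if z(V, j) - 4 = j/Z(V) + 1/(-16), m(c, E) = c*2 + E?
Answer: I*√1317865/20 ≈ 57.399*I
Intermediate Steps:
n(x, U) = U
m(c, E) = E + 2*c (m(c, E) = 2*c + E = E + 2*c)
Z(C) = C²
z(V, j) = 63/16 + j/V² (z(V, j) = 4 + (j/(V²) + 1/(-16)) = 4 + (j/V² + 1*(-1/16)) = 4 + (j/V² - 1/16) = 4 + (-1/16 + j/V²) = 63/16 + j/V²)
√(-3299 + z(n(8, -5), m(7, -4))) = √(-3299 + (63/16 + (-4 + 2*7)/(-5)²)) = √(-3299 + (63/16 + (-4 + 14)*(1/25))) = √(-3299 + (63/16 + 10*(1/25))) = √(-3299 + (63/16 + ⅖)) = √(-3299 + 347/80) = √(-263573/80) = I*√1317865/20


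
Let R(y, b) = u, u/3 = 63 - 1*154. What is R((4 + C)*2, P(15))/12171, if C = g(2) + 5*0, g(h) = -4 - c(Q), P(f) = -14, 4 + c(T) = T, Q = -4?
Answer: -91/4057 ≈ -0.022430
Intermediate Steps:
c(T) = -4 + T
g(h) = 4 (g(h) = -4 - (-4 - 4) = -4 - 1*(-8) = -4 + 8 = 4)
C = 4 (C = 4 + 5*0 = 4 + 0 = 4)
u = -273 (u = 3*(63 - 1*154) = 3*(63 - 154) = 3*(-91) = -273)
R(y, b) = -273
R((4 + C)*2, P(15))/12171 = -273/12171 = -273*1/12171 = -91/4057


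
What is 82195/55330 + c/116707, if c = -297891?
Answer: -1377915433/1291479662 ≈ -1.0669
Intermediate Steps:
82195/55330 + c/116707 = 82195/55330 - 297891/116707 = 82195*(1/55330) - 297891*1/116707 = 16439/11066 - 297891/116707 = -1377915433/1291479662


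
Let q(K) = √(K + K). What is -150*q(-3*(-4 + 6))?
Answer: -300*I*√3 ≈ -519.62*I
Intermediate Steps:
q(K) = √2*√K (q(K) = √(2*K) = √2*√K)
-150*q(-3*(-4 + 6)) = -150*√2*√(-3*(-4 + 6)) = -150*√2*√(-3*2) = -150*√2*√(-6) = -150*√2*I*√6 = -300*I*√3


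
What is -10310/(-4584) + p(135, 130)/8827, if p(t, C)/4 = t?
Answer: 46740865/20231484 ≈ 2.3103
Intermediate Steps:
p(t, C) = 4*t
-10310/(-4584) + p(135, 130)/8827 = -10310/(-4584) + (4*135)/8827 = -10310*(-1/4584) + 540*(1/8827) = 5155/2292 + 540/8827 = 46740865/20231484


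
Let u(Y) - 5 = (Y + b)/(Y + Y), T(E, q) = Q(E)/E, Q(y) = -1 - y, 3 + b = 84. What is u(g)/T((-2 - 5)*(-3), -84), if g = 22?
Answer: -6783/968 ≈ -7.0072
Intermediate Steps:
b = 81 (b = -3 + 84 = 81)
T(E, q) = (-1 - E)/E
u(Y) = 5 + (81 + Y)/(2*Y) (u(Y) = 5 + (Y + 81)/(Y + Y) = 5 + (81 + Y)/((2*Y)) = 5 + (81 + Y)*(1/(2*Y)) = 5 + (81 + Y)/(2*Y))
u(g)/T((-2 - 5)*(-3), -84) = ((½)*(81 + 11*22)/22)/(((-1 - (-2 - 5)*(-3))/(((-2 - 5)*(-3))))) = ((½)*(1/22)*(81 + 242))/(((-1 - (-7)*(-3))/((-7*(-3))))) = ((½)*(1/22)*323)/(((-1 - 1*21)/21)) = 323/(44*(((-1 - 21)/21))) = 323/(44*(((1/21)*(-22)))) = 323/(44*(-22/21)) = (323/44)*(-21/22) = -6783/968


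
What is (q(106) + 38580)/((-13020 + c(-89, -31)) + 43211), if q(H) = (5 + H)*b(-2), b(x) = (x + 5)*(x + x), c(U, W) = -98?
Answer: 12416/10031 ≈ 1.2378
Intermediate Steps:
b(x) = 2*x*(5 + x) (b(x) = (5 + x)*(2*x) = 2*x*(5 + x))
q(H) = -60 - 12*H (q(H) = (5 + H)*(2*(-2)*(5 - 2)) = (5 + H)*(2*(-2)*3) = (5 + H)*(-12) = -60 - 12*H)
(q(106) + 38580)/((-13020 + c(-89, -31)) + 43211) = ((-60 - 12*106) + 38580)/((-13020 - 98) + 43211) = ((-60 - 1272) + 38580)/(-13118 + 43211) = (-1332 + 38580)/30093 = 37248*(1/30093) = 12416/10031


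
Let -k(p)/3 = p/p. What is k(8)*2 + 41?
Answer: 35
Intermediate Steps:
k(p) = -3 (k(p) = -3*p/p = -3*1 = -3)
k(8)*2 + 41 = -3*2 + 41 = -6 + 41 = 35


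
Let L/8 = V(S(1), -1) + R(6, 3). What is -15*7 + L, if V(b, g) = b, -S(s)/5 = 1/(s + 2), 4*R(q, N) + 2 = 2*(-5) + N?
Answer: -409/3 ≈ -136.33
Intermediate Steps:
R(q, N) = -3 + N/4 (R(q, N) = -1/2 + (2*(-5) + N)/4 = -1/2 + (-10 + N)/4 = -1/2 + (-5/2 + N/4) = -3 + N/4)
S(s) = -5/(2 + s) (S(s) = -5/(s + 2) = -5/(2 + s))
L = -94/3 (L = 8*(-5/(2 + 1) + (-3 + (1/4)*3)) = 8*(-5/3 + (-3 + 3/4)) = 8*(-5*1/3 - 9/4) = 8*(-5/3 - 9/4) = 8*(-47/12) = -94/3 ≈ -31.333)
-15*7 + L = -15*7 - 94/3 = -105 - 94/3 = -409/3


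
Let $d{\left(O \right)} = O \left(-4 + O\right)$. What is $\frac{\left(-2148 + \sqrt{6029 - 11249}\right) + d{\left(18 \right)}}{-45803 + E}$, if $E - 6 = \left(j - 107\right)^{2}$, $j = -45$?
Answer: $\frac{1896}{22693} - \frac{6 i \sqrt{145}}{22693} \approx 0.08355 - 0.0031838 i$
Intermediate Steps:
$E = 23110$ ($E = 6 + \left(-45 - 107\right)^{2} = 6 + \left(-152\right)^{2} = 6 + 23104 = 23110$)
$\frac{\left(-2148 + \sqrt{6029 - 11249}\right) + d{\left(18 \right)}}{-45803 + E} = \frac{\left(-2148 + \sqrt{6029 - 11249}\right) + 18 \left(-4 + 18\right)}{-45803 + 23110} = \frac{\left(-2148 + \sqrt{-5220}\right) + 18 \cdot 14}{-22693} = \left(\left(-2148 + 6 i \sqrt{145}\right) + 252\right) \left(- \frac{1}{22693}\right) = \left(-1896 + 6 i \sqrt{145}\right) \left(- \frac{1}{22693}\right) = \frac{1896}{22693} - \frac{6 i \sqrt{145}}{22693}$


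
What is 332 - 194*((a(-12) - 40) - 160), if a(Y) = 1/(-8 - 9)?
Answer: 665438/17 ≈ 39143.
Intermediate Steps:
a(Y) = -1/17 (a(Y) = 1/(-17) = -1/17)
332 - 194*((a(-12) - 40) - 160) = 332 - 194*((-1/17 - 40) - 160) = 332 - 194*(-681/17 - 160) = 332 - 194*(-3401/17) = 332 + 659794/17 = 665438/17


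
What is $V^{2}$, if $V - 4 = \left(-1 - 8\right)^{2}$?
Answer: $7225$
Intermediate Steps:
$V = 85$ ($V = 4 + \left(-1 - 8\right)^{2} = 4 + \left(-9\right)^{2} = 4 + 81 = 85$)
$V^{2} = 85^{2} = 7225$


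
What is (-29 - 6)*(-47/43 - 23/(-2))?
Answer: -31325/86 ≈ -364.24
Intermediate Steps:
(-29 - 6)*(-47/43 - 23/(-2)) = -35*(-47*1/43 - 23*(-½)) = -35*(-47/43 + 23/2) = -35*895/86 = -31325/86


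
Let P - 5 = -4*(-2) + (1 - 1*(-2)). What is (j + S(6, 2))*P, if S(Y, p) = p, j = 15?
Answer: 272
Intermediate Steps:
P = 16 (P = 5 + (-4*(-2) + (1 - 1*(-2))) = 5 + (8 + (1 + 2)) = 5 + (8 + 3) = 5 + 11 = 16)
(j + S(6, 2))*P = (15 + 2)*16 = 17*16 = 272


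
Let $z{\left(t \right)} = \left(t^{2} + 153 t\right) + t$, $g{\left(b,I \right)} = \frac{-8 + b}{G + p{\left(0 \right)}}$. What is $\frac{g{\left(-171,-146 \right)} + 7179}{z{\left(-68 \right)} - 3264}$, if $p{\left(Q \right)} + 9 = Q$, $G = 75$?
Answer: $- \frac{473635}{601392} \approx -0.78756$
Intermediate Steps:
$p{\left(Q \right)} = -9 + Q$
$g{\left(b,I \right)} = - \frac{4}{33} + \frac{b}{66}$ ($g{\left(b,I \right)} = \frac{-8 + b}{75 + \left(-9 + 0\right)} = \frac{-8 + b}{75 - 9} = \frac{-8 + b}{66} = \left(-8 + b\right) \frac{1}{66} = - \frac{4}{33} + \frac{b}{66}$)
$z{\left(t \right)} = t^{2} + 154 t$
$\frac{g{\left(-171,-146 \right)} + 7179}{z{\left(-68 \right)} - 3264} = \frac{\left(- \frac{4}{33} + \frac{1}{66} \left(-171\right)\right) + 7179}{- 68 \left(154 - 68\right) - 3264} = \frac{\left(- \frac{4}{33} - \frac{57}{22}\right) + 7179}{\left(-68\right) 86 - 3264} = \frac{- \frac{179}{66} + 7179}{-5848 - 3264} = \frac{473635}{66 \left(-9112\right)} = \frac{473635}{66} \left(- \frac{1}{9112}\right) = - \frac{473635}{601392}$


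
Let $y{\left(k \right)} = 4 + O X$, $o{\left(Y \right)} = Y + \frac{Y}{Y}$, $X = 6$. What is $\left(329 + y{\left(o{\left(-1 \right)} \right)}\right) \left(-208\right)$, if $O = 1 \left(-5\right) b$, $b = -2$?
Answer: $-81744$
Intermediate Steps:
$O = 10$ ($O = 1 \left(-5\right) \left(-2\right) = \left(-5\right) \left(-2\right) = 10$)
$o{\left(Y \right)} = 1 + Y$ ($o{\left(Y \right)} = Y + 1 = 1 + Y$)
$y{\left(k \right)} = 64$ ($y{\left(k \right)} = 4 + 10 \cdot 6 = 4 + 60 = 64$)
$\left(329 + y{\left(o{\left(-1 \right)} \right)}\right) \left(-208\right) = \left(329 + 64\right) \left(-208\right) = 393 \left(-208\right) = -81744$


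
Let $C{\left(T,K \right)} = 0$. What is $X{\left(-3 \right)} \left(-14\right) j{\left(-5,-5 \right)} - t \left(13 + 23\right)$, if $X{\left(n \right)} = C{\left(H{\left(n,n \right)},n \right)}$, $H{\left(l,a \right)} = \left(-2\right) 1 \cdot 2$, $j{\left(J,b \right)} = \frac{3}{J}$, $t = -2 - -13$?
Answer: $-396$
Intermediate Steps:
$t = 11$ ($t = -2 + 13 = 11$)
$H{\left(l,a \right)} = -4$ ($H{\left(l,a \right)} = \left(-2\right) 2 = -4$)
$X{\left(n \right)} = 0$
$X{\left(-3 \right)} \left(-14\right) j{\left(-5,-5 \right)} - t \left(13 + 23\right) = 0 \left(-14\right) \frac{3}{-5} - 11 \left(13 + 23\right) = 0 \cdot 3 \left(- \frac{1}{5}\right) - 11 \cdot 36 = 0 \left(- \frac{3}{5}\right) - 396 = 0 - 396 = -396$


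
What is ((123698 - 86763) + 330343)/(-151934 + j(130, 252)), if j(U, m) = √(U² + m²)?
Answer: -4650167971/1923654996 - 61213*√20101/1923654996 ≈ -2.4219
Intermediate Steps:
((123698 - 86763) + 330343)/(-151934 + j(130, 252)) = ((123698 - 86763) + 330343)/(-151934 + √(130² + 252²)) = (36935 + 330343)/(-151934 + √(16900 + 63504)) = 367278/(-151934 + √80404) = 367278/(-151934 + 2*√20101)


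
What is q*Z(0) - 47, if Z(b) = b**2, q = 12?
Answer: -47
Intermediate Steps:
q*Z(0) - 47 = 12*0**2 - 47 = 12*0 - 47 = 0 - 47 = -47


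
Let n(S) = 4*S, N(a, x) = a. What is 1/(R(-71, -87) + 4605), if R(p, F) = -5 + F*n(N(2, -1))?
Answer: 1/3904 ≈ 0.00025615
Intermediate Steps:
R(p, F) = -5 + 8*F (R(p, F) = -5 + F*(4*2) = -5 + F*8 = -5 + 8*F)
1/(R(-71, -87) + 4605) = 1/((-5 + 8*(-87)) + 4605) = 1/((-5 - 696) + 4605) = 1/(-701 + 4605) = 1/3904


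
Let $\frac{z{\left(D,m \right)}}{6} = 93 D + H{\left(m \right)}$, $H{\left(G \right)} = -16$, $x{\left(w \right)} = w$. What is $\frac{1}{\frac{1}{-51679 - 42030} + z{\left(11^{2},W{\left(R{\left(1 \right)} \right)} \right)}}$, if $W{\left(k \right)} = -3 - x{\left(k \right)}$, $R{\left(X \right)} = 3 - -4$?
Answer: $\frac{93709}{6318048197} \approx 1.4832 \cdot 10^{-5}$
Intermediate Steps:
$R{\left(X \right)} = 7$ ($R{\left(X \right)} = 3 + 4 = 7$)
$W{\left(k \right)} = -3 - k$
$z{\left(D,m \right)} = -96 + 558 D$ ($z{\left(D,m \right)} = 6 \left(93 D - 16\right) = 6 \left(-16 + 93 D\right) = -96 + 558 D$)
$\frac{1}{\frac{1}{-51679 - 42030} + z{\left(11^{2},W{\left(R{\left(1 \right)} \right)} \right)}} = \frac{1}{\frac{1}{-51679 - 42030} - \left(96 - 558 \cdot 11^{2}\right)} = \frac{1}{\frac{1}{-93709} + \left(-96 + 558 \cdot 121\right)} = \frac{1}{- \frac{1}{93709} + \left(-96 + 67518\right)} = \frac{1}{- \frac{1}{93709} + 67422} = \frac{1}{\frac{6318048197}{93709}} = \frac{93709}{6318048197}$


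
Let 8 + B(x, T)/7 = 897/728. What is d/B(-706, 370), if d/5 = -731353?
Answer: 29254120/379 ≈ 77188.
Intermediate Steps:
d = -3656765 (d = 5*(-731353) = -3656765)
B(x, T) = -379/8 (B(x, T) = -56 + 7*(897/728) = -56 + 7*(897*(1/728)) = -56 + 7*(69/56) = -56 + 69/8 = -379/8)
d/B(-706, 370) = -3656765/(-379/8) = -3656765*(-8/379) = 29254120/379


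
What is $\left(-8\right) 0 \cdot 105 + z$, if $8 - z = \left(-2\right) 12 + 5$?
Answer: $27$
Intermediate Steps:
$z = 27$ ($z = 8 - \left(\left(-2\right) 12 + 5\right) = 8 - \left(-24 + 5\right) = 8 - -19 = 8 + 19 = 27$)
$\left(-8\right) 0 \cdot 105 + z = \left(-8\right) 0 \cdot 105 + 27 = 0 \cdot 105 + 27 = 0 + 27 = 27$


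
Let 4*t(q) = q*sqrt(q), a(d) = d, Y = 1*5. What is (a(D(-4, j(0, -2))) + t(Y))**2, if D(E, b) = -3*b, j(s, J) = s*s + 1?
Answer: 269/16 - 15*sqrt(5)/2 ≈ 0.041990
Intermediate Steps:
j(s, J) = 1 + s**2 (j(s, J) = s**2 + 1 = 1 + s**2)
Y = 5
t(q) = q**(3/2)/4 (t(q) = (q*sqrt(q))/4 = q**(3/2)/4)
(a(D(-4, j(0, -2))) + t(Y))**2 = (-3*(1 + 0**2) + 5**(3/2)/4)**2 = (-3*(1 + 0) + (5*sqrt(5))/4)**2 = (-3*1 + 5*sqrt(5)/4)**2 = (-3 + 5*sqrt(5)/4)**2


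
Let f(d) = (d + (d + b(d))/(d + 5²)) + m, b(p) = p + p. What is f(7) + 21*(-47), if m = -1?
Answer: -31371/32 ≈ -980.34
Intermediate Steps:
b(p) = 2*p
f(d) = -1 + d + 3*d/(25 + d) (f(d) = (d + (d + 2*d)/(d + 5²)) - 1 = (d + (3*d)/(d + 25)) - 1 = (d + (3*d)/(25 + d)) - 1 = (d + 3*d/(25 + d)) - 1 = -1 + d + 3*d/(25 + d))
f(7) + 21*(-47) = (-25 + 7² + 27*7)/(25 + 7) + 21*(-47) = (-25 + 49 + 189)/32 - 987 = (1/32)*213 - 987 = 213/32 - 987 = -31371/32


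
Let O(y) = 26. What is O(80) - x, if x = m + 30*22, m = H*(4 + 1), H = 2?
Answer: -644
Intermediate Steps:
m = 10 (m = 2*(4 + 1) = 2*5 = 10)
x = 670 (x = 10 + 30*22 = 10 + 660 = 670)
O(80) - x = 26 - 1*670 = 26 - 670 = -644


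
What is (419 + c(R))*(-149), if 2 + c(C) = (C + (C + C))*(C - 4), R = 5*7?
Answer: -547128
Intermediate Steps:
R = 35
c(C) = -2 + 3*C*(-4 + C) (c(C) = -2 + (C + (C + C))*(C - 4) = -2 + (C + 2*C)*(-4 + C) = -2 + (3*C)*(-4 + C) = -2 + 3*C*(-4 + C))
(419 + c(R))*(-149) = (419 + (-2 - 12*35 + 3*35**2))*(-149) = (419 + (-2 - 420 + 3*1225))*(-149) = (419 + (-2 - 420 + 3675))*(-149) = (419 + 3253)*(-149) = 3672*(-149) = -547128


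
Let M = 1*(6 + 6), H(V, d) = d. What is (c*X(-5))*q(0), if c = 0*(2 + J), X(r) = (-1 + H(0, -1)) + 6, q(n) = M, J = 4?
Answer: 0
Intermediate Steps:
M = 12 (M = 1*12 = 12)
q(n) = 12
X(r) = 4 (X(r) = (-1 - 1) + 6 = -2 + 6 = 4)
c = 0 (c = 0*(2 + 4) = 0*6 = 0)
(c*X(-5))*q(0) = (0*4)*12 = 0*12 = 0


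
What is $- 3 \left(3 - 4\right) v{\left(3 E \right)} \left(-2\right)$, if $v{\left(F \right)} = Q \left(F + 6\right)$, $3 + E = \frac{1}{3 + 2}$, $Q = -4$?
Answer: $- \frac{288}{5} \approx -57.6$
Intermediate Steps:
$E = - \frac{14}{5}$ ($E = -3 + \frac{1}{3 + 2} = -3 + \frac{1}{5} = - \frac{14}{5} \approx -2.8$)
$v{\left(F \right)} = -24 - 4 F$ ($v{\left(F \right)} = - 4 \left(F + 6\right) = - 4 \left(6 + F\right) = -24 - 4 F$)
$- 3 \left(3 - 4\right) v{\left(3 E \right)} \left(-2\right) = - 3 \left(3 - 4\right) \left(-24 - 4 \cdot 3 \left(- \frac{14}{5}\right)\right) \left(-2\right) = \left(-3\right) \left(-1\right) \left(-24 - - \frac{168}{5}\right) \left(-2\right) = 3 \left(-24 + \frac{168}{5}\right) \left(-2\right) = 3 \cdot \frac{48}{5} \left(-2\right) = \frac{144}{5} \left(-2\right) = - \frac{288}{5}$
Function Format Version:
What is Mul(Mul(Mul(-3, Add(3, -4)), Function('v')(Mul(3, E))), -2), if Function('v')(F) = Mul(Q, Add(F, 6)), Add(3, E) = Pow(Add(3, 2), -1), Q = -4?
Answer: Rational(-288, 5) ≈ -57.600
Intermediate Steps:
E = Rational(-14, 5) (E = Add(-3, Pow(Add(3, 2), -1)) = Add(-3, Pow(5, -1)) = Add(-3, Rational(1, 5)) = Rational(-14, 5) ≈ -2.8000)
Function('v')(F) = Add(-24, Mul(-4, F)) (Function('v')(F) = Mul(-4, Add(F, 6)) = Mul(-4, Add(6, F)) = Add(-24, Mul(-4, F)))
Mul(Mul(Mul(-3, Add(3, -4)), Function('v')(Mul(3, E))), -2) = Mul(Mul(Mul(-3, Add(3, -4)), Add(-24, Mul(-4, Mul(3, Rational(-14, 5))))), -2) = Mul(Mul(Mul(-3, -1), Add(-24, Mul(-4, Rational(-42, 5)))), -2) = Mul(Mul(3, Add(-24, Rational(168, 5))), -2) = Mul(Mul(3, Rational(48, 5)), -2) = Mul(Rational(144, 5), -2) = Rational(-288, 5)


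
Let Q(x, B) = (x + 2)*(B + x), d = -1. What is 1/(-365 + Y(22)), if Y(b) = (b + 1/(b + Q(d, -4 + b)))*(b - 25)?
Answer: -13/5604 ≈ -0.0023198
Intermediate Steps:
Q(x, B) = (2 + x)*(B + x)
Y(b) = (-25 + b)*(b + 1/(-5 + 2*b)) (Y(b) = (b + 1/(b + ((-1)² + 2*(-4 + b) + 2*(-1) + (-4 + b)*(-1))))*(b - 25) = (b + 1/(b + (1 + (-8 + 2*b) - 2 + (4 - b))))*(-25 + b) = (b + 1/(b + (-5 + b)))*(-25 + b) = (b + 1/(-5 + 2*b))*(-25 + b) = (-25 + b)*(b + 1/(-5 + 2*b)))
1/(-365 + Y(22)) = 1/(-365 + (-25 - 55*22² + 2*22³ + 126*22)/(-5 + 2*22)) = 1/(-365 + (-25 - 55*484 + 2*10648 + 2772)/(-5 + 44)) = 1/(-365 + (-25 - 26620 + 21296 + 2772)/39) = 1/(-365 + (1/39)*(-2577)) = 1/(-365 - 859/13) = 1/(-5604/13) = -13/5604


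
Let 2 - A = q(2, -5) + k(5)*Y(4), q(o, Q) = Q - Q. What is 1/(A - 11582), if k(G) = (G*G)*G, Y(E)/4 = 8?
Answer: -1/15580 ≈ -6.4185e-5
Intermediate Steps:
Y(E) = 32 (Y(E) = 4*8 = 32)
q(o, Q) = 0
k(G) = G**3 (k(G) = G**2*G = G**3)
A = -3998 (A = 2 - (0 + 5**3*32) = 2 - (0 + 125*32) = 2 - (0 + 4000) = 2 - 1*4000 = 2 - 4000 = -3998)
1/(A - 11582) = 1/(-3998 - 11582) = 1/(-15580) = -1/15580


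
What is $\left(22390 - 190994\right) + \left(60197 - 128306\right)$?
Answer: $-236713$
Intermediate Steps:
$\left(22390 - 190994\right) + \left(60197 - 128306\right) = -168604 + \left(60197 - 128306\right) = -168604 - 68109 = -236713$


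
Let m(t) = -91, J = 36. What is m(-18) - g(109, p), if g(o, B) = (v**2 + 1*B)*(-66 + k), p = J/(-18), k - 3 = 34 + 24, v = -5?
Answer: 24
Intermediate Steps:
k = 61 (k = 3 + (34 + 24) = 3 + 58 = 61)
p = -2 (p = 36/(-18) = 36*(-1/18) = -2)
g(o, B) = -125 - 5*B (g(o, B) = ((-5)**2 + 1*B)*(-66 + 61) = (25 + B)*(-5) = -125 - 5*B)
m(-18) - g(109, p) = -91 - (-125 - 5*(-2)) = -91 - (-125 + 10) = -91 - 1*(-115) = -91 + 115 = 24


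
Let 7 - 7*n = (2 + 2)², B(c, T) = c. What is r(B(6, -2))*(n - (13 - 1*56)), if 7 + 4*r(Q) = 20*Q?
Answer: 8249/7 ≈ 1178.4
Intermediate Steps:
n = -9/7 (n = 1 - (2 + 2)²/7 = 1 - ⅐*4² = 1 - ⅐*16 = 1 - 16/7 = -9/7 ≈ -1.2857)
r(Q) = -7/4 + 5*Q (r(Q) = -7/4 + (20*Q)/4 = -7/4 + 5*Q)
r(B(6, -2))*(n - (13 - 1*56)) = (-7/4 + 5*6)*(-9/7 - (13 - 1*56)) = (-7/4 + 30)*(-9/7 - (13 - 56)) = 113*(-9/7 - 1*(-43))/4 = 113*(-9/7 + 43)/4 = (113/4)*(292/7) = 8249/7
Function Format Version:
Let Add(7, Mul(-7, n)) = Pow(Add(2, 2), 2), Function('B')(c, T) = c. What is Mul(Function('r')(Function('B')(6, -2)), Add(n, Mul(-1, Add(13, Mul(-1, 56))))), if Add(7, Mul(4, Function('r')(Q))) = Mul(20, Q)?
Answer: Rational(8249, 7) ≈ 1178.4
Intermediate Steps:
n = Rational(-9, 7) (n = Add(1, Mul(Rational(-1, 7), Pow(Add(2, 2), 2))) = Add(1, Mul(Rational(-1, 7), Pow(4, 2))) = Add(1, Mul(Rational(-1, 7), 16)) = Add(1, Rational(-16, 7)) = Rational(-9, 7) ≈ -1.2857)
Function('r')(Q) = Add(Rational(-7, 4), Mul(5, Q)) (Function('r')(Q) = Add(Rational(-7, 4), Mul(Rational(1, 4), Mul(20, Q))) = Add(Rational(-7, 4), Mul(5, Q)))
Mul(Function('r')(Function('B')(6, -2)), Add(n, Mul(-1, Add(13, Mul(-1, 56))))) = Mul(Add(Rational(-7, 4), Mul(5, 6)), Add(Rational(-9, 7), Mul(-1, Add(13, Mul(-1, 56))))) = Mul(Add(Rational(-7, 4), 30), Add(Rational(-9, 7), Mul(-1, Add(13, -56)))) = Mul(Rational(113, 4), Add(Rational(-9, 7), Mul(-1, -43))) = Mul(Rational(113, 4), Add(Rational(-9, 7), 43)) = Mul(Rational(113, 4), Rational(292, 7)) = Rational(8249, 7)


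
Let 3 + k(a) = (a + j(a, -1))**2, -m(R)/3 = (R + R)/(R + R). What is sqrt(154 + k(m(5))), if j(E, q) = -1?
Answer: sqrt(167) ≈ 12.923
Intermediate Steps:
m(R) = -3 (m(R) = -3*(R + R)/(R + R) = -3*2*R/(2*R) = -3*2*R*1/(2*R) = -3*1 = -3)
k(a) = -3 + (-1 + a)**2 (k(a) = -3 + (a - 1)**2 = -3 + (-1 + a)**2)
sqrt(154 + k(m(5))) = sqrt(154 + (-3 + (-1 - 3)**2)) = sqrt(154 + (-3 + (-4)**2)) = sqrt(154 + (-3 + 16)) = sqrt(154 + 13) = sqrt(167)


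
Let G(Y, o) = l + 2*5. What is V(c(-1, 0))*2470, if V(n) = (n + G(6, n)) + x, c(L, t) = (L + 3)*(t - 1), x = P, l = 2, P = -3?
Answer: 17290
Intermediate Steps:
x = -3
G(Y, o) = 12 (G(Y, o) = 2 + 2*5 = 2 + 10 = 12)
c(L, t) = (-1 + t)*(3 + L) (c(L, t) = (3 + L)*(-1 + t) = (-1 + t)*(3 + L))
V(n) = 9 + n (V(n) = (n + 12) - 3 = (12 + n) - 3 = 9 + n)
V(c(-1, 0))*2470 = (9 + (-3 - 1*(-1) + 3*0 - 1*0))*2470 = (9 + (-3 + 1 + 0 + 0))*2470 = (9 - 2)*2470 = 7*2470 = 17290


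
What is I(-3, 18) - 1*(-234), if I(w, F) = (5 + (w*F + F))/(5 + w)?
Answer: 437/2 ≈ 218.50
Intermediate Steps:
I(w, F) = (5 + F + F*w)/(5 + w) (I(w, F) = (5 + (F*w + F))/(5 + w) = (5 + (F + F*w))/(5 + w) = (5 + F + F*w)/(5 + w))
I(-3, 18) - 1*(-234) = (5 + 18 + 18*(-3))/(5 - 3) - 1*(-234) = (5 + 18 - 54)/2 + 234 = (1/2)*(-31) + 234 = -31/2 + 234 = 437/2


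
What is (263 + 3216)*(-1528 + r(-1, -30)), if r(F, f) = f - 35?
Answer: -5542047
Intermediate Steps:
r(F, f) = -35 + f
(263 + 3216)*(-1528 + r(-1, -30)) = (263 + 3216)*(-1528 + (-35 - 30)) = 3479*(-1528 - 65) = 3479*(-1593) = -5542047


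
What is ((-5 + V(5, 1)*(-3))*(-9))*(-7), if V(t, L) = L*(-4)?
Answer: 441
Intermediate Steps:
V(t, L) = -4*L
((-5 + V(5, 1)*(-3))*(-9))*(-7) = ((-5 - 4*1*(-3))*(-9))*(-7) = ((-5 - 4*(-3))*(-9))*(-7) = ((-5 + 12)*(-9))*(-7) = (7*(-9))*(-7) = -63*(-7) = 441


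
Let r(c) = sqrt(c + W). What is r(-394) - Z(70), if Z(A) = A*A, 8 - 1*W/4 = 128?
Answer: -4900 + I*sqrt(874) ≈ -4900.0 + 29.563*I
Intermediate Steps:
W = -480 (W = 32 - 4*128 = 32 - 512 = -480)
Z(A) = A**2
r(c) = sqrt(-480 + c) (r(c) = sqrt(c - 480) = sqrt(-480 + c))
r(-394) - Z(70) = sqrt(-480 - 394) - 1*70**2 = sqrt(-874) - 1*4900 = I*sqrt(874) - 4900 = -4900 + I*sqrt(874)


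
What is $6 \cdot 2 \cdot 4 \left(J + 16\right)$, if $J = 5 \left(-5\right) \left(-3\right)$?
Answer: $4368$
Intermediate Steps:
$J = 75$ ($J = \left(-25\right) \left(-3\right) = 75$)
$6 \cdot 2 \cdot 4 \left(J + 16\right) = 6 \cdot 2 \cdot 4 \left(75 + 16\right) = 12 \cdot 4 \cdot 91 = 48 \cdot 91 = 4368$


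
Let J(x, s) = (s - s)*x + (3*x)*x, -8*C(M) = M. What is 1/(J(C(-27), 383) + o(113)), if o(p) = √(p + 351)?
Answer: 139968/2882425 - 16384*√29/2882425 ≈ 0.017949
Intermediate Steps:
o(p) = √(351 + p)
C(M) = -M/8
J(x, s) = 3*x² (J(x, s) = 0*x + 3*x² = 0 + 3*x² = 3*x²)
1/(J(C(-27), 383) + o(113)) = 1/(3*(-⅛*(-27))² + √(351 + 113)) = 1/(3*(27/8)² + √464) = 1/(3*(729/64) + 4*√29) = 1/(2187/64 + 4*√29)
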